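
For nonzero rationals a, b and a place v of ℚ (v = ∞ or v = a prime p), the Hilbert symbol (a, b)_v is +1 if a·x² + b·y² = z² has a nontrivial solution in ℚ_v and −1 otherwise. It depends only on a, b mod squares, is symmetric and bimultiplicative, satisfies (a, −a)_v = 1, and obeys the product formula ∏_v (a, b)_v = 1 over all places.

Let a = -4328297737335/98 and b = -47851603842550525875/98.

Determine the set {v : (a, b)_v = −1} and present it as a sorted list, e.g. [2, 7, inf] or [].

[2, 13, 23, inf]

(a, b) ≡ (-3741870, -1430) mod (ℚ^×)²; places V = {2, 3, 5, 7, 11, 13, 17, 23, 29, ∞}.
(a,b)_13: α=4, u≡7; β=5, v≡2 (mod 13); (7|13)=-1, (2|13)=-1; sign (−1)^0·-1^5·-1^4 = -1.
(a,b)_29: α=1, u≡6; β=2, v≡4 (mod 29); (6|29)=+1, (4|29)=+1; sign (−1)^0·+1^2·+1^1 = +1.
(a,b)_3: α=5, u≡2; β=6, v≡1 (mod 3); (2|3)=-1, (1|3)=+1; sign (−1)^0·-1^6·+1^5 = +1.
(a,b)_5: α=1, u≡1; β=3, v≡1 (mod 5); (1|5)=+1, (1|5)=+1; sign (−1)^0·+1^3·+1^1 = +1.
(a,b)_23: α=1, u≡9; β=2, v≡5 (mod 23); (9|23)=+1, (5|23)=-1; sign (−1)^0·+1^2·-1^1 = -1.
(a,b)_17: α=1, u≡3; β=2, v≡4 (mod 17); (3|17)=-1, (4|17)=+1; sign (−1)^0·-1^2·+1^1 = +1.
(a,b)_11: α=1, u≡5; β=1, v≡7 (mod 11); (5|11)=+1, (7|11)=-1; sign (−1)^1·+1^1·-1^1 = +1.
(a,b)_∞: sgn(-3741870)=−, sgn(-1430)=−, so -1.
(a,b)_2: α=-1, β=-1; u≡1, v≡5 (mod 8); ε(u)ε(v)=0·0, αω(v)=-1·1, βω(u)=-1·0; sum ≡ 1  ⇒  -1.
(a,b)_7: α=-2, u≡1; β=-2, v≡5 (mod 7); (1|7)=+1, (5|7)=-1; sign (−1)^0·+1^-2·-1^-2 = +1.
Ram(-3741870, -1430) = {2, 13, 23, ∞}; no ℚ_2-point on the conic.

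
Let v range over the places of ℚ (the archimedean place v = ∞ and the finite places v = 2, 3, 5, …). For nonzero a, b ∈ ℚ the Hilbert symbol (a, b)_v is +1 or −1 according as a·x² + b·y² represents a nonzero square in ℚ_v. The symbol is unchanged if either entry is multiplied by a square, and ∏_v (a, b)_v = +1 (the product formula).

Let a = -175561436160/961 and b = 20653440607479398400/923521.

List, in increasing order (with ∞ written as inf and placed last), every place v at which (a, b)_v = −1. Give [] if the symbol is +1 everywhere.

Mod squares: a ≡ -115, b ≡ 111. Check v ∈ {∞, 2, 3, 5, 11, 23, 31, 37}.
v=2: v_2(a)=10, v_2(b)=20; units ≡ 5, 7 (mod 8); ε·ε+αω+βω = 0·1+10·0+20·1 ≡ 0  ⇒  (a,b)_2 = +1.
v=23: a=23^1·(≡2), b=23^2·(≡10) mod 23; (2|23)=+1, (10|23)=-1; (−1)^{1·2·11}·(+1)^2·(-1)^1 = -1.
v=31: a=31^-2·(≡25), b=31^-4·(≡25) mod 31; (25|31)=+1, (25|31)=+1; (−1)^{-2·-4·15}·(+1)^-4·(+1)^-2 = +1.
v=3: a=3^2·(≡2), b=3^5·(≡1) mod 3; (2|3)=-1, (1|3)=+1; (−1)^{2·5·1}·(-1)^5·(+1)^2 = -1.
v=∞: -115 < 0 and 111 > 0  ⇒  (a,b)_∞ = +1.
v=5: a=5^1·(≡3), b=5^2·(≡1) mod 5; (3|5)=-1, (1|5)=+1; (−1)^{1·2·2}·(-1)^2·(+1)^1 = +1.
v=37: a=37^2·(≡9), b=37^3·(≡28) mod 37; (9|37)=+1, (28|37)=+1; (−1)^{2·3·18}·(+1)^3·(+1)^2 = +1.
v=11: a=11^2·(≡7), b=11^2·(≡1) mod 11; (7|11)=-1, (1|11)=+1; (−1)^{2·2·5}·(-1)^2·(+1)^2 = +1.
Ram(-115, 111) = {3, 23}; no ℚ_3-point on the conic.

[3, 23]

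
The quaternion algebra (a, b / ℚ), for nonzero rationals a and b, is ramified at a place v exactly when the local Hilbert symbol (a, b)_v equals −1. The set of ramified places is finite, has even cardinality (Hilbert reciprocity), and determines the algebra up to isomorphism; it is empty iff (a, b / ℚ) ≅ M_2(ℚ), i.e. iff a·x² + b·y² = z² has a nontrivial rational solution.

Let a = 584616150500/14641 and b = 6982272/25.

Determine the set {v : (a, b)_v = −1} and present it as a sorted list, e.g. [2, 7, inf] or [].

Mod squares: a ≡ 11051345, b ≡ 12122. Check v ∈ {∞, 2, 3, 5, 11, 19, 23, 29, 31, 37, 41, 47}.
v=23: a=23^2·(≡9), b=23^0·(≡12) mod 23; (9|23)=+1, (12|23)=+1; (−1)^{2·0·11}·(+1)^0·(+1)^2 = +1.
v=∞: 11051345 > 0 and 12122 > 0  ⇒  (a,b)_∞ = +1.
v=5: a=5^3·(≡4), b=5^-2·(≡2) mod 5; (4|5)=+1, (2|5)=-1; (−1)^{3·-2·2}·(+1)^-2·(-1)^3 = -1.
v=2: v_2(a)=2, v_2(b)=7; units ≡ 1, 5 (mod 8); ε·ε+αω+βω = 0·0+2·1+7·0 ≡ 0  ⇒  (a,b)_2 = +1.
v=47: a=47^1·(≡29), b=47^0·(≡15) mod 47; (29|47)=-1, (15|47)=-1; (−1)^{1·0·23}·(-1)^0·(-1)^1 = -1.
v=37: a=37^1·(≡9), b=37^0·(≡6) mod 37; (9|37)=+1, (6|37)=-1; (−1)^{1·0·18}·(+1)^0·(-1)^1 = -1.
v=3: a=3^0·(≡2), b=3^2·(≡2) mod 3; (2|3)=-1, (2|3)=-1; (−1)^{0·2·1}·(-1)^2·(-1)^0 = +1.
v=29: a=29^0·(≡4), b=29^1·(≡12) mod 29; (4|29)=+1, (12|29)=-1; (−1)^{0·1·14}·(+1)^1·(-1)^0 = +1.
v=11: a=11^-4·(≡8), b=11^1·(≡10) mod 11; (8|11)=-1, (10|11)=-1; (−1)^{-4·1·5}·(-1)^1·(-1)^-4 = -1.
v=41: a=41^1·(≡7), b=41^0·(≡12) mod 41; (7|41)=-1, (12|41)=-1; (−1)^{1·0·20}·(-1)^0·(-1)^1 = -1.
v=19: a=19^0·(≡12), b=19^1·(≡11) mod 19; (12|19)=-1, (11|19)=+1; (−1)^{0·1·9}·(-1)^1·(+1)^0 = -1.
v=31: a=31^1·(≡6), b=31^0·(≡28) mod 31; (6|31)=-1, (28|31)=+1; (−1)^{1·0·15}·(-1)^0·(+1)^1 = +1.
Ram(11051345, 12122) = {5, 11, 19, 37, 41, 47}; no ℚ_5-point on the conic.

[5, 11, 19, 37, 41, 47]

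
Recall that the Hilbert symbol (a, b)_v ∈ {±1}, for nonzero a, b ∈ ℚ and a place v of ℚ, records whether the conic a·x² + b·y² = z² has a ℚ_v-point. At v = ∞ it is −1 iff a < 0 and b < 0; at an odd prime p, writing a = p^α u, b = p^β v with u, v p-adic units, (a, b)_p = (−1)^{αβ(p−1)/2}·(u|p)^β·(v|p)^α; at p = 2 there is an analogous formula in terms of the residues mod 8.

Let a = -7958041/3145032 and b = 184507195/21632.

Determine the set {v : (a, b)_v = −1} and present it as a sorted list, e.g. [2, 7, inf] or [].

Mod squares: a ≡ -2, b ≡ 383990. Check v ∈ {∞, 2, 3, 5, 7, 11, 13, 19, 31, 43, 47}.
v=7: a=7^2·(≡6), b=7^0·(≡6) mod 7; (6|7)=-1, (6|7)=-1; (−1)^{2·0·3}·(-1)^0·(-1)^2 = +1.
v=13: a=13^2·(≡7), b=13^-2·(≡12) mod 13; (7|13)=-1, (12|13)=+1; (−1)^{2·-2·6}·(-1)^-2·(+1)^2 = +1.
v=2: v_2(a)=-3, v_2(b)=-7; units ≡ 7, 3 (mod 8); ε·ε+αω+βω = 1·1+-3·1+-7·0 ≡ 0  ⇒  (a,b)_2 = +1.
v=∞: -2 < 0 and 383990 > 0  ⇒  (a,b)_∞ = +1.
v=5: a=5^0·(≡2), b=5^1·(≡2) mod 5; (2|5)=-1, (2|5)=-1; (−1)^{0·1·2}·(-1)^1·(-1)^0 = -1.
v=43: a=43^0·(≡1), b=43^1·(≡8) mod 43; (1|43)=+1, (8|43)=-1; (−1)^{0·1·21}·(+1)^1·(-1)^0 = +1.
v=47: a=47^0·(≡40), b=47^1·(≡40) mod 47; (40|47)=-1, (40|47)=-1; (−1)^{0·1·23}·(-1)^1·(-1)^0 = -1.
v=31: a=31^2·(≡6), b=31^2·(≡29) mod 31; (6|31)=-1, (29|31)=-1; (−1)^{2·2·15}·(-1)^2·(-1)^2 = +1.
v=19: a=19^-2·(≡9), b=19^1·(≡10) mod 19; (9|19)=+1, (10|19)=-1; (−1)^{-2·1·9}·(+1)^1·(-1)^-2 = +1.
v=3: a=3^-2·(≡1), b=3^0·(≡2) mod 3; (1|3)=+1, (2|3)=-1; (−1)^{-2·0·1}·(+1)^0·(-1)^-2 = +1.
v=11: a=11^-2·(≡3), b=11^0·(≡8) mod 11; (3|11)=+1, (8|11)=-1; (−1)^{-2·0·5}·(+1)^0·(-1)^-2 = +1.
(-2, 383990 / ℚ) ramifies at {5, 47}: a division algebra.

[5, 47]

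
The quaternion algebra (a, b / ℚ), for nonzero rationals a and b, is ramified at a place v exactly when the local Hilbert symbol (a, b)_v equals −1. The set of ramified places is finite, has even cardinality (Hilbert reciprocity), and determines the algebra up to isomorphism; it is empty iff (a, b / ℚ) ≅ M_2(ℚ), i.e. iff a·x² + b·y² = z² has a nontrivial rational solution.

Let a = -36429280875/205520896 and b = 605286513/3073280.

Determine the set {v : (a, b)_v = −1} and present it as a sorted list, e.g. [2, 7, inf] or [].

[13, 17]

(a, b) ≡ (-3315, 85) mod (ℚ^×)²; places V = {2, 3, 5, 7, 13, 17, ∞}.
(a,b)_5: α=3, u≡3; β=-1, v≡3 (mod 5); (3|5)=-1, (3|5)=-1; sign (−1)^0·-1^-1·-1^3 = +1.
(a,b)_3: α=3, u≡2; β=6, v≡1 (mod 3); (2|3)=-1, (1|3)=+1; sign (−1)^0·-1^6·+1^3 = +1.
(a,b)_7: α=-2, u≡3; β=-4, v≡1 (mod 7); (3|7)=-1, (1|7)=+1; sign (−1)^0·-1^-4·+1^-2 = +1.
(a,b)_∞: sgn(-3315)=−, sgn(85)=+, so +1.
(a,b)_2: α=-22, β=-8; u≡5, v≡5 (mod 8); ε(u)ε(v)=0·0, αω(v)=-22·1, βω(u)=-8·1; sum ≡ 0  ⇒  +1.
(a,b)_17: α=3, u≡4; β=3, v≡12 (mod 17); (4|17)=+1, (12|17)=-1; sign (−1)^0·+1^3·-1^3 = -1.
(a,b)_13: α=3, u≡11; β=2, v≡6 (mod 13); (11|13)=-1, (6|13)=-1; sign (−1)^0·-1^2·-1^3 = -1.
|Ram(-3315, 85)| = 2, even; anisotropic at {13, 17}.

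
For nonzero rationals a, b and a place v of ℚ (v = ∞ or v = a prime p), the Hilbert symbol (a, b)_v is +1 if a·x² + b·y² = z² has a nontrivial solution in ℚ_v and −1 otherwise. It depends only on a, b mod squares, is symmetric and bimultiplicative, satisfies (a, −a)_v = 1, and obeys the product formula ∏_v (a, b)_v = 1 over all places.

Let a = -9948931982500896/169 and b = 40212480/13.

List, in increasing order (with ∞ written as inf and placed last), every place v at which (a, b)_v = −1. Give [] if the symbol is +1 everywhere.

(a, b) ≡ (-34, 510510) mod (ℚ^×)²; places V = {2, 3, 5, 7, 11, 13, 17, ∞}.
(a,b)_5: α=0, u≡1; β=1, v≡2 (mod 5); (1|5)=+1, (2|5)=-1; sign (−1)^0·+1^1·-1^0 = +1.
(a,b)_3: α=6, u≡2; β=1, v≡1 (mod 3); (2|3)=-1, (1|3)=+1; sign (−1)^0·-1^1·+1^6 = -1.
(a,b)_2: α=5, β=11; u≡7, v≡7 (mod 8); ε(u)ε(v)=1·1, αω(v)=5·0, βω(u)=11·0; sum ≡ 1  ⇒  -1.
(a,b)_7: α=2, u≡4; β=1, v≡1 (mod 7); (4|7)=+1, (1|7)=+1; sign (−1)^0·+1^1·+1^2 = +1.
(a,b)_17: α=3, u≡4; β=1, v≡2 (mod 17); (4|17)=+1, (2|17)=+1; sign (−1)^0·+1^1·+1^3 = +1.
(a,b)_11: α=6, u≡7; β=1, v≡3 (mod 11); (7|11)=-1, (3|11)=+1; sign (−1)^0·-1^1·+1^6 = -1.
(a,b)_∞: sgn(-34)=−, sgn(510510)=+, so +1.
(a,b)_13: α=-2, u≡5; β=-1, v≡9 (mod 13); (5|13)=-1, (9|13)=+1; sign (−1)^0·-1^-1·+1^-2 = -1.
|Ram(-34, 510510)| = 4, even; anisotropic at {2, 3, 11, 13}.

[2, 3, 11, 13]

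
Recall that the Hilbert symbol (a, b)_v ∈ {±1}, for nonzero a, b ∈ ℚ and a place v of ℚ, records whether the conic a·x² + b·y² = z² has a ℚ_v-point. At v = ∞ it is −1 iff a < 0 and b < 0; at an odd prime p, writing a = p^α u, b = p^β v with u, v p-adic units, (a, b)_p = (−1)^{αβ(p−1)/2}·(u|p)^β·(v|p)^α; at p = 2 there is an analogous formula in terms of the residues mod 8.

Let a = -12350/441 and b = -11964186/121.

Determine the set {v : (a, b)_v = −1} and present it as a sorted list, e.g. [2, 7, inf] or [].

[2, inf]

Mod squares: a ≡ -494, b ≡ -874. Check v ∈ {∞, 2, 3, 5, 7, 11, 13, 19, 23}.
v=5: a=5^2·(≡1), b=5^0·(≡4) mod 5; (1|5)=+1, (4|5)=+1; (−1)^{2·0·2}·(+1)^0·(+1)^2 = +1.
v=∞: -494 < 0 and -874 < 0  ⇒  (a,b)_∞ = -1.
v=23: a=23^0·(≡6), b=23^1·(≡13) mod 23; (6|23)=+1, (13|23)=+1; (−1)^{0·1·11}·(+1)^1·(+1)^0 = +1.
v=2: v_2(a)=1, v_2(b)=1; units ≡ 1, 3 (mod 8); ε·ε+αω+βω = 0·1+1·1+1·0 ≡ 1  ⇒  (a,b)_2 = -1.
v=19: a=19^1·(≡18), b=19^1·(≡6) mod 19; (18|19)=-1, (6|19)=+1; (−1)^{1·1·9}·(-1)^1·(+1)^1 = +1.
v=7: a=7^-2·(≡6), b=7^0·(≡2) mod 7; (6|7)=-1, (2|7)=+1; (−1)^{-2·0·3}·(-1)^0·(+1)^-2 = +1.
v=13: a=13^1·(≡1), b=13^2·(≡1) mod 13; (1|13)=+1, (1|13)=+1; (−1)^{1·2·6}·(+1)^2·(+1)^1 = +1.
v=11: a=11^0·(≡3), b=11^-2·(≡8) mod 11; (3|11)=+1, (8|11)=-1; (−1)^{0·-2·5}·(+1)^-2·(-1)^0 = +1.
v=3: a=3^-2·(≡1), b=3^4·(≡2) mod 3; (1|3)=+1, (2|3)=-1; (−1)^{-2·4·1}·(+1)^4·(-1)^-2 = +1.
(-494, -874 / ℚ) ramifies at {2, ∞}: a division algebra.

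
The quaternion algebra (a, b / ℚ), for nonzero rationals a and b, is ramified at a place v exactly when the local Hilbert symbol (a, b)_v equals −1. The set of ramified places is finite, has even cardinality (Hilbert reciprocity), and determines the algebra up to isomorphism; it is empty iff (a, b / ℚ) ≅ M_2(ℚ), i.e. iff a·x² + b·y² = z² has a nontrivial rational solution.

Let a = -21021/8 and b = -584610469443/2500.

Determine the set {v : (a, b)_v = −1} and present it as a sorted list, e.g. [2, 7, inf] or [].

[2, 3, 11, inf]

Mod squares: a ≡ -858, b ≡ -3. Check v ∈ {∞, 2, 3, 5, 7, 11, 13}.
v=5: a=5^0·(≡3), b=5^-4·(≡3) mod 5; (3|5)=-1, (3|5)=-1; (−1)^{0·-4·2}·(-1)^-4·(-1)^0 = +1.
v=3: a=3^1·(≡2), b=3^5·(≡2) mod 3; (2|3)=-1, (2|3)=-1; (−1)^{1·5·1}·(-1)^5·(-1)^1 = -1.
v=13: a=13^1·(≡1), b=13^2·(≡9) mod 13; (1|13)=+1, (9|13)=+1; (−1)^{1·2·6}·(+1)^2·(+1)^1 = +1.
v=2: v_2(a)=-3, v_2(b)=-2; units ≡ 3, 5 (mod 8); ε·ε+αω+βω = 1·0+-3·1+-2·1 ≡ 1  ⇒  (a,b)_2 = -1.
v=∞: -858 < 0 and -3 < 0  ⇒  (a,b)_∞ = -1.
v=7: a=7^2·(≡5), b=7^6·(≡4) mod 7; (5|7)=-1, (4|7)=+1; (−1)^{2·6·3}·(-1)^6·(+1)^2 = +1.
v=11: a=11^1·(≡10), b=11^2·(≡2) mod 11; (10|11)=-1, (2|11)=-1; (−1)^{1·2·5}·(-1)^2·(-1)^1 = -1.
|Ram(-858, -3)| = 4, even; anisotropic at {2, 3, 11, ∞}.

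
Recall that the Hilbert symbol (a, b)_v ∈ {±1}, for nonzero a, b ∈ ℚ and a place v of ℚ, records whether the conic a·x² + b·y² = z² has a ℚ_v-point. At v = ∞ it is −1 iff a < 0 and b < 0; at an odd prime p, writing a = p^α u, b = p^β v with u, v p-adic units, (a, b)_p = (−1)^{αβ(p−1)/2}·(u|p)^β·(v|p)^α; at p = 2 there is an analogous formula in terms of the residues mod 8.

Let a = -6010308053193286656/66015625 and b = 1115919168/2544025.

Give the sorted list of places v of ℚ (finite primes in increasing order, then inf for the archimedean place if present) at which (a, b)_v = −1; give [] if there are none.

[3, 7]

Mod squares: a ≡ -561, b ≡ 357. Check v ∈ {∞, 2, 3, 5, 7, 11, 13, 17, 29}.
v=7: a=7^0·(≡3), b=7^1·(≡4) mod 7; (3|7)=-1, (4|7)=+1; (−1)^{0·1·3}·(-1)^1·(+1)^0 = -1.
v=5: a=5^-8·(≡1), b=5^-2·(≡3) mod 5; (1|5)=+1, (3|5)=-1; (−1)^{-8·-2·2}·(+1)^-2·(-1)^-8 = +1.
v=13: a=13^-2·(≡5), b=13^2·(≡7) mod 13; (5|13)=-1, (7|13)=-1; (−1)^{-2·2·6}·(-1)^2·(-1)^-2 = +1.
v=11: a=11^1·(≡3), b=11^-2·(≡3) mod 11; (3|11)=+1, (3|11)=+1; (−1)^{1·-2·5}·(+1)^-2·(+1)^1 = +1.
v=2: v_2(a)=10, v_2(b)=6; units ≡ 7, 5 (mod 8); ε·ε+αω+βω = 1·0+10·1+6·0 ≡ 0  ⇒  (a,b)_2 = +1.
v=29: a=29^2·(≡14), b=29^-2·(≡1) mod 29; (14|29)=-1, (1|29)=+1; (−1)^{2·-2·14}·(-1)^-2·(+1)^2 = +1.
v=17: a=17^3·(≡15), b=17^3·(≡15) mod 17; (15|17)=+1, (15|17)=+1; (−1)^{3·3·8}·(+1)^3·(+1)^3 = +1.
v=∞: -561 < 0 and 357 > 0  ⇒  (a,b)_∞ = +1.
v=3: a=3^17·(≡2), b=3^1·(≡2) mod 3; (2|3)=-1, (2|3)=-1; (−1)^{17·1·1}·(-1)^1·(-1)^17 = -1.
|Ram(-561, 357)| = 2, even; anisotropic at {3, 7}.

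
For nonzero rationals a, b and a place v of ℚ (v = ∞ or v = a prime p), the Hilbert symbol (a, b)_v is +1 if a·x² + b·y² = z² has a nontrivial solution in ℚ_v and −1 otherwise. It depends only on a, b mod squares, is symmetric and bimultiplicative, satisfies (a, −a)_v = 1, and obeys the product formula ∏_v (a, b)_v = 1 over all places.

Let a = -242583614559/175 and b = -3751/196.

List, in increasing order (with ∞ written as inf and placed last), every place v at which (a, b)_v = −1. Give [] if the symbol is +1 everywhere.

Mod squares: a ≡ -21814793, b ≡ -31. Check v ∈ {∞, 2, 3, 5, 7, 11, 13, 19, 31, 37}.
v=3: a=3^4·(≡1), b=3^0·(≡2) mod 3; (1|3)=+1, (2|3)=-1; (−1)^{4·0·1}·(+1)^0·(-1)^4 = +1.
v=31: a=31^3·(≡10), b=31^1·(≡22) mod 31; (10|31)=+1, (22|31)=-1; (−1)^{3·1·15}·(+1)^1·(-1)^3 = +1.
v=∞: -21814793 < 0 and -31 < 0  ⇒  (a,b)_∞ = -1.
v=13: a=13^1·(≡8), b=13^0·(≡6) mod 13; (8|13)=-1, (6|13)=-1; (−1)^{1·0·6}·(-1)^0·(-1)^1 = -1.
v=5: a=5^-2·(≡3), b=5^0·(≡4) mod 5; (3|5)=-1, (4|5)=+1; (−1)^{-2·0·2}·(-1)^0·(+1)^-2 = +1.
v=37: a=37^1·(≡8), b=37^0·(≡29) mod 37; (8|37)=-1, (29|37)=-1; (−1)^{1·0·18}·(-1)^0·(-1)^1 = -1.
v=19: a=19^1·(≡16), b=19^0·(≡5) mod 19; (16|19)=+1, (5|19)=+1; (−1)^{1·0·9}·(+1)^0·(+1)^1 = +1.
v=11: a=11^1·(≡9), b=11^2·(≡10) mod 11; (9|11)=+1, (10|11)=-1; (−1)^{1·2·5}·(+1)^2·(-1)^1 = -1.
v=7: a=7^-1·(≡2), b=7^-2·(≡2) mod 7; (2|7)=+1, (2|7)=+1; (−1)^{-1·-2·3}·(+1)^-2·(+1)^-1 = +1.
v=2: v_2(a)=0, v_2(b)=-2; units ≡ 7, 1 (mod 8); ε·ε+αω+βω = 1·0+0·0+-2·0 ≡ 0  ⇒  (a,b)_2 = +1.
Ram(-21814793, -31) = {11, 13, 37, ∞}; no ℚ_11-point on the conic.

[11, 13, 37, inf]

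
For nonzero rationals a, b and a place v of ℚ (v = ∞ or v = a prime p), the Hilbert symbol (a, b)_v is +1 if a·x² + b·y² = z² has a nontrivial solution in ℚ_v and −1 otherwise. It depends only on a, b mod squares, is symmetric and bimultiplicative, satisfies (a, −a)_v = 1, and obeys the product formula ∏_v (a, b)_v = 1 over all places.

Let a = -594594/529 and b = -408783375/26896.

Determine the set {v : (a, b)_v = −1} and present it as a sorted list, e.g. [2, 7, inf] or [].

[13, inf]

(a, b) ≡ (-546, -15015) mod (ℚ^×)²; places V = {2, 3, 5, 7, 11, 13, 23, 41, ∞}.
(a,b)_3: α=3, u≡1; β=3, v≡2 (mod 3); (1|3)=+1, (2|3)=-1; sign (−1)^1·+1^3·-1^3 = +1.
(a,b)_∞: sgn(-546)=−, sgn(-15015)=−, so -1.
(a,b)_11: α=2, u≡3; β=3, v≡6 (mod 11); (3|11)=+1, (6|11)=-1; sign (−1)^0·+1^3·-1^2 = +1.
(a,b)_23: α=-2, u≡2; β=0, v≡2 (mod 23); (2|23)=+1, (2|23)=+1; sign (−1)^0·+1^0·+1^-2 = +1.
(a,b)_5: α=0, u≡4; β=3, v≡3 (mod 5); (4|5)=+1, (3|5)=-1; sign (−1)^0·+1^3·-1^0 = +1.
(a,b)_2: α=1, β=-4; u≡7, v≡1 (mod 8); ε(u)ε(v)=1·0, αω(v)=1·0, βω(u)=-4·0; sum ≡ 0  ⇒  +1.
(a,b)_13: α=1, u≡1; β=1, v≡7 (mod 13); (1|13)=+1, (7|13)=-1; sign (−1)^0·+1^1·-1^1 = -1.
(a,b)_7: α=1, u≡6; β=1, v≡4 (mod 7); (6|7)=-1, (4|7)=+1; sign (−1)^1·-1^1·+1^1 = +1.
(a,b)_41: α=0, u≡3; β=-2, v≡2 (mod 41); (3|41)=-1, (2|41)=+1; sign (−1)^0·-1^-2·+1^0 = +1.
|Ram(-546, -15015)| = 2, even; anisotropic at {13, ∞}.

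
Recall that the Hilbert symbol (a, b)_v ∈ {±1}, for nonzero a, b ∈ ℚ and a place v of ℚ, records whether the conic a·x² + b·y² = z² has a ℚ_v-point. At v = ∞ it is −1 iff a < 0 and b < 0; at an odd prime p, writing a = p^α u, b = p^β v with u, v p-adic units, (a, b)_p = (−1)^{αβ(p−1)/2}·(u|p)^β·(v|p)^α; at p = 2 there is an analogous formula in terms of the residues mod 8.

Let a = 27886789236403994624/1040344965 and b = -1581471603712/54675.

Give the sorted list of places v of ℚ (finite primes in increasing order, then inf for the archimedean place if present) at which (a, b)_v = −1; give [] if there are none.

[2, 3, 7, 11]

(a, b) ≡ (49335, -69069) mod (ℚ^×)²; places V = {2, 3, 5, 7, 11, 13, 23, 31, 37, 47, ∞}.
(a,b)_13: α=1, u≡9; β=1, v≡10 (mod 13); (9|13)=+1, (10|13)=+1; sign (−1)^0·+1^1·+1^1 = +1.
(a,b)_11: α=-1, u≡8; β=1, v≡7 (mod 11); (8|11)=-1, (7|11)=-1; sign (−1)^1·-1^1·-1^-1 = -1.
(a,b)_47: α=2, u≡8; β=0, v≡34 (mod 47); (8|47)=+1, (34|47)=+1; sign (−1)^0·+1^0·+1^2 = +1.
(a,b)_31: α=-2, u≡4; β=0, v≡24 (mod 31); (4|31)=+1, (24|31)=-1; sign (−1)^0·+1^0·-1^-2 = +1.
(a,b)_23: α=1, u≡6; β=1, v≡15 (mod 23); (6|23)=+1, (15|23)=-1; sign (−1)^1·+1^1·-1^1 = +1.
(a,b)_2: α=18, β=10; u≡7, v≡3 (mod 8); ε(u)ε(v)=1·1, αω(v)=18·1, βω(u)=10·0; sum ≡ 1  ⇒  -1.
(a,b)_37: α=2, u≡23; β=2, v≡10 (mod 37); (23|37)=-1, (10|37)=+1; sign (−1)^0·-1^2·+1^2 = +1.
(a,b)_3: α=-9, u≡2; β=-7, v≡2 (mod 3); (2|3)=-1, (2|3)=-1; sign (−1)^1·-1^-7·-1^-9 = -1.
(a,b)_7: α=6, u≡5; β=3, v≡3 (mod 7); (5|7)=-1, (3|7)=-1; sign (−1)^0·-1^3·-1^6 = -1.
(a,b)_5: α=-1, u≡3; β=-2, v≡4 (mod 5); (3|5)=-1, (4|5)=+1; sign (−1)^0·-1^-2·+1^-1 = +1.
(a,b)_∞: sgn(49335)=+, sgn(-69069)=−, so +1.
|Ram(49335, -69069)| = 4, even; anisotropic at {2, 3, 7, 11}.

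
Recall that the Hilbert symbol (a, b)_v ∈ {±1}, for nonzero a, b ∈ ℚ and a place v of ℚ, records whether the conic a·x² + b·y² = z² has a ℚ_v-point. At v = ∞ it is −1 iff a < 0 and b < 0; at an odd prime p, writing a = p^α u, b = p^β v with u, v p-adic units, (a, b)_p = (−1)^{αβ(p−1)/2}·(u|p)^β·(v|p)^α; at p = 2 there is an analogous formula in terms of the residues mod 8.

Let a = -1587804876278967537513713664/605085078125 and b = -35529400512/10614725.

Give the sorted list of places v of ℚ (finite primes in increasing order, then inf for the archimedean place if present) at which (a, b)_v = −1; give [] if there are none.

[5, 7, 13, 17, 29, inf]

(a, b) ≡ (-250705, -9367) mod (ℚ^×)²; places V = {2, 3, 5, 7, 11, 13, 17, 19, 23, 29, ∞}.
(a,b)_13: α=1, u≡11; β=0, v≡11 (mod 13); (11|13)=-1, (11|13)=-1; sign (−1)^0·-1^0·-1^1 = -1.
(a,b)_23: α=-2, u≡8; β=2, v≡17 (mod 23); (8|23)=+1, (17|23)=-1; sign (−1)^0·+1^2·-1^-2 = +1.
(a,b)_3: α=8, u≡2; β=2, v≡2 (mod 3); (2|3)=-1, (2|3)=-1; sign (−1)^0·-1^2·-1^8 = +1.
(a,b)_2: α=12, β=6; u≡7, v≡1 (mod 8); ε(u)ε(v)=1·0, αω(v)=12·0, βω(u)=6·0; sum ≡ 0  ⇒  +1.
(a,b)_∞: sgn(-250705)=−, sgn(-9367)=−, so -1.
(a,b)_11: α=-4, u≡8; β=-4, v≡1 (mod 11); (8|11)=-1, (1|11)=+1; sign (−1)^0·-1^-4·+1^-4 = +1.
(a,b)_19: α=1, u≡10; β=3, v≡11 (mod 19); (10|19)=-1, (11|19)=+1; sign (−1)^1·-1^3·+1^1 = +1.
(a,b)_29: α=5, u≡3; β=-1, v≡4 (mod 29); (3|29)=-1, (4|29)=+1; sign (−1)^0·-1^-1·+1^5 = -1.
(a,b)_7: α=9, u≡2; β=0, v≡5 (mod 7); (2|7)=+1, (5|7)=-1; sign (−1)^0·+1^0·-1^9 = -1.
(a,b)_5: α=-7, u≡4; β=-2, v≡2 (mod 5); (4|5)=+1, (2|5)=-1; sign (−1)^0·+1^-2·-1^-7 = -1.
(a,b)_17: α=2, u≡3; β=1, v≡10 (mod 17); (3|17)=-1, (10|17)=-1; sign (−1)^0·-1^1·-1^2 = -1.
Ram(-250705, -9367) = {5, 7, 13, 17, 29, ∞}; no ℚ_5-point on the conic.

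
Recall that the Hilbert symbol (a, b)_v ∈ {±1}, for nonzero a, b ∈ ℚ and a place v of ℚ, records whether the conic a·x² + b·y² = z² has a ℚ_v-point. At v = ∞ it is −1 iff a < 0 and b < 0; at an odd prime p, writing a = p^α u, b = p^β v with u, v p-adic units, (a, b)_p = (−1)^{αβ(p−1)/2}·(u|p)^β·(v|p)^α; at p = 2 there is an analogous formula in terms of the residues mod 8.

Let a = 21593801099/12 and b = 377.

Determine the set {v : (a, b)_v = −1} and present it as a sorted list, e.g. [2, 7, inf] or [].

Mod squares: a ≡ 2697, b ≡ 377. Check v ∈ {∞, 2, 3, 13, 29, 31}.
v=31: a=31^1·(≡14), b=31^0·(≡5) mod 31; (14|31)=+1, (5|31)=+1; (−1)^{1·0·15}·(+1)^0·(+1)^1 = +1.
v=2: v_2(a)=-2, v_2(b)=0; units ≡ 1, 1 (mod 8); ε·ε+αω+βω = 0·0+-2·0+0·0 ≡ 0  ⇒  (a,b)_2 = +1.
v=∞: 2697 > 0 and 377 > 0  ⇒  (a,b)_∞ = +1.
v=13: a=13^4·(≡8), b=13^1·(≡3) mod 13; (8|13)=-1, (3|13)=+1; (−1)^{4·1·6}·(-1)^1·(+1)^4 = -1.
v=3: a=3^-1·(≡2), b=3^0·(≡2) mod 3; (2|3)=-1, (2|3)=-1; (−1)^{-1·0·1}·(-1)^0·(-1)^-1 = -1.
v=29: a=29^3·(≡9), b=29^1·(≡13) mod 29; (9|29)=+1, (13|29)=+1; (−1)^{3·1·14}·(+1)^1·(+1)^3 = +1.
(2697, 377 / ℚ) ramifies at {3, 13}: a division algebra.

[3, 13]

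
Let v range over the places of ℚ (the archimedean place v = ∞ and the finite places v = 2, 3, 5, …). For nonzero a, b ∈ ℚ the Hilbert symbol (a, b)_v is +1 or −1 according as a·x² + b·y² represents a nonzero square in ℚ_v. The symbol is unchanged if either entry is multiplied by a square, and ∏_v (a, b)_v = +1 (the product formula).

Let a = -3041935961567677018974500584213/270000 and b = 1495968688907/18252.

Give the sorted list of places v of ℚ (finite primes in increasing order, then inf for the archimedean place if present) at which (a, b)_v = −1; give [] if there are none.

[3, 11, 17, 23]

(a, b) ≡ (-17391, 90321) mod (ℚ^×)²; places V = {2, 3, 5, 7, 11, 13, 17, 19, 23, 31, 53, ∞}.
(a,b)_19: α=6, u≡15; β=2, v≡3 (mod 19); (15|19)=-1, (3|19)=-1; sign (−1)^0·-1^2·-1^6 = +1.
(a,b)_13: α=2, u≡9; β=-2, v≡1 (mod 13); (9|13)=+1, (1|13)=+1; sign (−1)^0·+1^-2·+1^2 = +1.
(a,b)_∞: sgn(-17391)=−, sgn(90321)=+, so +1.
(a,b)_5: α=-4, u≡1; β=0, v≡1 (mod 5); (1|5)=+1, (1|5)=+1; sign (−1)^0·+1^0·+1^-4 = +1.
(a,b)_53: α=2, u≡9; β=2, v≡6 (mod 53); (9|53)=+1, (6|53)=+1; sign (−1)^0·+1^2·+1^2 = +1.
(a,b)_11: α=3, u≡5; β=1, v≡1 (mod 11); (5|11)=+1, (1|11)=+1; sign (−1)^1·+1^1·+1^3 = -1.
(a,b)_3: α=-3, u≡2; β=-3, v≡2 (mod 3); (2|3)=-1, (2|3)=-1; sign (−1)^1·-1^-3·-1^-3 = -1.
(a,b)_2: α=-4, β=-2; u≡1, v≡1 (mod 8); ε(u)ε(v)=0·0, αω(v)=-4·0, βω(u)=-2·0; sum ≡ 0  ⇒  +1.
(a,b)_31: α=1, u≡28; β=0, v≡5 (mod 31); (28|31)=+1, (5|31)=+1; sign (−1)^0·+1^0·+1^1 = +1.
(a,b)_23: α=4, u≡15; β=1, v≡15 (mod 23); (15|23)=-1, (15|23)=-1; sign (−1)^0·-1^1·-1^4 = -1.
(a,b)_7: α=4, u≡4; β=3, v≡1 (mod 7); (4|7)=+1, (1|7)=+1; sign (−1)^0·+1^3·+1^4 = +1.
(a,b)_17: α=3, u≡11; β=1, v≡16 (mod 17); (11|17)=-1, (16|17)=+1; sign (−1)^0·-1^1·+1^3 = -1.
(-17391, 90321 / ℚ) ramifies at {3, 11, 17, 23}: a division algebra.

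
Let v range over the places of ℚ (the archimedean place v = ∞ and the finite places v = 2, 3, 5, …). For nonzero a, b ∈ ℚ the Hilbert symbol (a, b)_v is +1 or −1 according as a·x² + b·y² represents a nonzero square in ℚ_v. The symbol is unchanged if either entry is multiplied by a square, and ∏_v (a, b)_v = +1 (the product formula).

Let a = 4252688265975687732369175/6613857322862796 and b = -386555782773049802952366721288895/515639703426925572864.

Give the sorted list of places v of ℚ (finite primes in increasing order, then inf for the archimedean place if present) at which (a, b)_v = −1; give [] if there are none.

Mod squares: a ≡ 133, b ≡ -327845. Check v ∈ {∞, 2, 3, 5, 7, 11, 13, 17, 19, 29, 41, 47, 53}.
v=13: a=13^4·(≡4), b=13^6·(≡7) mod 13; (4|13)=+1, (7|13)=-1; (−1)^{4·6·6}·(+1)^6·(-1)^4 = +1.
v=11: a=11^4·(≡3), b=11^6·(≡6) mod 11; (3|11)=+1, (6|11)=-1; (−1)^{4·6·5}·(+1)^6·(-1)^4 = +1.
v=2: v_2(a)=-2, v_2(b)=-8; units ≡ 5, 3 (mod 8); ε·ε+αω+βω = 0·1+-2·1+-8·1 ≡ 0  ⇒  (a,b)_2 = +1.
v=∞: 133 > 0 and -327845 < 0  ⇒  (a,b)_∞ = +1.
v=7: a=7^3·(≡6), b=7^1·(≡1) mod 7; (6|7)=-1, (1|7)=+1; (−1)^{3·1·3}·(-1)^1·(+1)^3 = +1.
v=5: a=5^2·(≡2), b=5^1·(≡4) mod 5; (2|5)=-1, (4|5)=+1; (−1)^{2·1·2}·(-1)^1·(+1)^2 = -1.
v=17: a=17^2·(≡3), b=17^3·(≡14) mod 17; (3|17)=-1, (14|17)=-1; (−1)^{2·3·8}·(-1)^3·(-1)^2 = -1.
v=41: a=41^-2·(≡4), b=41^0·(≡5) mod 41; (4|41)=+1, (5|41)=+1; (−1)^{-2·0·20}·(+1)^0·(+1)^-2 = +1.
v=19: a=19^-1·(≡17), b=19^-1·(≡7) mod 19; (17|19)=+1, (7|19)=+1; (−1)^{-1·-1·9}·(+1)^-1·(+1)^-1 = -1.
v=53: a=53^-4·(≡12), b=53^-6·(≡1) mod 53; (12|53)=-1, (1|53)=+1; (−1)^{-4·-6·26}·(-1)^-6·(+1)^-4 = +1.
v=47: a=47^4·(≡35), b=47^6·(≡34) mod 47; (35|47)=-1, (34|47)=+1; (−1)^{4·6·23}·(-1)^6·(+1)^4 = +1.
v=29: a=29^2·(≡21), b=29^3·(≡23) mod 29; (21|29)=-1, (23|29)=+1; (−1)^{2·3·14}·(-1)^3·(+1)^2 = -1.
v=3: a=3^-8·(≡1), b=3^-14·(≡1) mod 3; (1|3)=+1, (1|3)=+1; (−1)^{-8·-14·1}·(+1)^-14·(+1)^-8 = +1.
Ram(133, -327845) = {5, 17, 19, 29}; no ℚ_5-point on the conic.

[5, 17, 19, 29]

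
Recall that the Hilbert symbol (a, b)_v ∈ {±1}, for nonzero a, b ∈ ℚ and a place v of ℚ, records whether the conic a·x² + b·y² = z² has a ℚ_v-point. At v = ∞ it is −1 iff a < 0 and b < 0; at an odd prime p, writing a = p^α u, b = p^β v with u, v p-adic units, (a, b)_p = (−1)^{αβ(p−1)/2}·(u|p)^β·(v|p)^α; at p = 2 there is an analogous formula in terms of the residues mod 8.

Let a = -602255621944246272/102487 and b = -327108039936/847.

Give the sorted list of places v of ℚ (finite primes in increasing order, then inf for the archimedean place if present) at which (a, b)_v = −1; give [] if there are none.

(a, b) ≡ (-20706, -11067) mod (ℚ^×)²; places V = {2, 3, 7, 11, 17, 29, 31, ∞}.
(a,b)_2: α=19, β=8; u≡7, v≡5 (mod 8); ε(u)ε(v)=1·0, αω(v)=19·1, βω(u)=8·0; sum ≡ 1  ⇒  -1.
(a,b)_3: α=1, u≡1; β=1, v≡1 (mod 3); (1|3)=+1, (1|3)=+1; sign (−1)^1·+1^1·+1^1 = -1.
(a,b)_∞: sgn(-20706)=−, sgn(-11067)=−, so -1.
(a,b)_29: α=3, u≡12; β=2, v≡21 (mod 29); (12|29)=-1, (21|29)=-1; sign (−1)^0·-1^2·-1^3 = -1.
(a,b)_7: α=-1, u≡3; β=-1, v≡4 (mod 7); (3|7)=-1, (4|7)=+1; sign (−1)^1·-1^-1·+1^-1 = +1.
(a,b)_11: α=-4, u≡6; β=-2, v≡10 (mod 11); (6|11)=-1, (10|11)=-1; sign (−1)^0·-1^-2·-1^-4 = +1.
(a,b)_31: α=4, u≡18; β=3, v≡29 (mod 31); (18|31)=+1, (29|31)=-1; sign (−1)^0·+1^3·-1^4 = +1.
(a,b)_17: α=1, u≡11; β=1, v≡5 (mod 17); (11|17)=-1, (5|17)=-1; sign (−1)^0·-1^1·-1^1 = +1.
|Ram(-20706, -11067)| = 4, even; anisotropic at {2, 3, 29, ∞}.

[2, 3, 29, inf]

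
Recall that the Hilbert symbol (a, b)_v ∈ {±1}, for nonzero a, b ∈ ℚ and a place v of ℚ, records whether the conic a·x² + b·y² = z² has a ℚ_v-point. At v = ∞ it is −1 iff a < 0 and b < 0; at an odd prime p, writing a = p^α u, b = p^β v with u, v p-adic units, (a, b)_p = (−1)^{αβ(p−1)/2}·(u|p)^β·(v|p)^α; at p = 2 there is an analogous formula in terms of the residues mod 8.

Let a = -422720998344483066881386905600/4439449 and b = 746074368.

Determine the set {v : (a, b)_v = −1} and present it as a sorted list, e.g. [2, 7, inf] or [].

[3, 23]

Mod squares: a ≡ -25194, b ≡ 897. Check v ∈ {∞, 2, 3, 5, 7, 11, 13, 17, 19, 23, 43}.
v=43: a=43^-2·(≡40), b=43^0·(≡30) mod 43; (40|43)=+1, (30|43)=-1; (−1)^{-2·0·21}·(+1)^0·(-1)^-2 = +1.
v=17: a=17^5·(≡12), b=17^0·(≡9) mod 17; (12|17)=-1, (9|17)=+1; (−1)^{5·0·8}·(-1)^0·(+1)^5 = +1.
v=5: a=5^2·(≡4), b=5^0·(≡3) mod 5; (4|5)=+1, (3|5)=-1; (−1)^{2·0·2}·(+1)^0·(-1)^2 = +1.
v=3: a=3^3·(≡2), b=3^3·(≡2) mod 3; (2|3)=-1, (2|3)=-1; (−1)^{3·3·1}·(-1)^3·(-1)^3 = -1.
v=23: a=23^0·(≡5), b=23^1·(≡12) mod 23; (5|23)=-1, (12|23)=+1; (−1)^{0·1·11}·(-1)^1·(+1)^0 = -1.
v=7: a=7^-4·(≡5), b=7^0·(≡4) mod 7; (5|7)=-1, (4|7)=+1; (−1)^{-4·0·3}·(-1)^0·(+1)^-4 = +1.
v=11: a=11^4·(≡6), b=11^0·(≡6) mod 11; (6|11)=-1, (6|11)=-1; (−1)^{4·0·5}·(-1)^0·(-1)^4 = +1.
v=∞: -25194 < 0 and 897 > 0  ⇒  (a,b)_∞ = +1.
v=2: v_2(a)=15, v_2(b)=8; units ≡ 3, 1 (mod 8); ε·ε+αω+βω = 1·0+15·0+8·1 ≡ 0  ⇒  (a,b)_2 = +1.
v=19: a=19^5·(≡1), b=19^2·(≡1) mod 19; (1|19)=+1, (1|19)=+1; (−1)^{5·2·9}·(+1)^2·(+1)^5 = +1.
v=13: a=13^5·(≡12), b=13^1·(≡3) mod 13; (12|13)=+1, (3|13)=+1; (−1)^{5·1·6}·(+1)^1·(+1)^5 = +1.
|Ram(-25194, 897)| = 2, even; anisotropic at {3, 23}.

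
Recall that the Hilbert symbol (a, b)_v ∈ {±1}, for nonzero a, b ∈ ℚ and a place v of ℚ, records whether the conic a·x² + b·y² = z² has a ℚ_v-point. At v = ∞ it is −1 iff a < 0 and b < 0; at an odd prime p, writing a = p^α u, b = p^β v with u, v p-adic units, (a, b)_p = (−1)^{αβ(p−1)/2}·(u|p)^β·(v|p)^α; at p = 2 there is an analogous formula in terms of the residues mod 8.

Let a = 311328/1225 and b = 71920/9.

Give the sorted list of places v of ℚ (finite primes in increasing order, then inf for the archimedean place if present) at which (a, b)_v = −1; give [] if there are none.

[5, 23, 31, 47]

Mod squares: a ≡ 2162, b ≡ 4495. Check v ∈ {∞, 2, 3, 5, 7, 23, 29, 31, 47}.
v=29: a=29^0·(≡6), b=29^1·(≡21) mod 29; (6|29)=+1, (21|29)=-1; (−1)^{0·1·14}·(+1)^1·(-1)^0 = +1.
v=5: a=5^-2·(≡2), b=5^1·(≡1) mod 5; (2|5)=-1, (1|5)=+1; (−1)^{-2·1·2}·(-1)^1·(+1)^-2 = -1.
v=47: a=47^1·(≡46), b=47^0·(≡22) mod 47; (46|47)=-1, (22|47)=-1; (−1)^{1·0·23}·(-1)^0·(-1)^1 = -1.
v=2: v_2(a)=5, v_2(b)=4; units ≡ 1, 7 (mod 8); ε·ε+αω+βω = 0·1+5·0+4·0 ≡ 0  ⇒  (a,b)_2 = +1.
v=3: a=3^2·(≡2), b=3^-2·(≡1) mod 3; (2|3)=-1, (1|3)=+1; (−1)^{2·-2·1}·(-1)^-2·(+1)^2 = +1.
v=31: a=31^0·(≡21), b=31^1·(≡27) mod 31; (21|31)=-1, (27|31)=-1; (−1)^{0·1·15}·(-1)^1·(-1)^0 = -1.
v=7: a=7^-2·(≡6), b=7^0·(≡1) mod 7; (6|7)=-1, (1|7)=+1; (−1)^{-2·0·3}·(-1)^0·(+1)^-2 = +1.
v=∞: 2162 > 0 and 4495 > 0  ⇒  (a,b)_∞ = +1.
v=23: a=23^1·(≡2), b=23^0·(≡5) mod 23; (2|23)=+1, (5|23)=-1; (−1)^{1·0·11}·(+1)^0·(-1)^1 = -1.
|Ram(2162, 4495)| = 4, even; anisotropic at {5, 23, 31, 47}.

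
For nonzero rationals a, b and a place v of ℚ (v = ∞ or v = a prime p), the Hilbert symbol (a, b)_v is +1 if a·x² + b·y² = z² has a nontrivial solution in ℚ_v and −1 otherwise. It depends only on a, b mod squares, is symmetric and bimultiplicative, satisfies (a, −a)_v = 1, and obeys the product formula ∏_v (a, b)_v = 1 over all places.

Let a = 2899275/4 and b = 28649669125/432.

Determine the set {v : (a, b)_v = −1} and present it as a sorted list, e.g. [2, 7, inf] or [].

[2, 31]

Mod squares: a ≡ 115971, b ≡ 579855. Check v ∈ {∞, 2, 3, 5, 7, 11, 29, 31, 43}.
v=7: a=7^0·(≡2), b=7^2·(≡3) mod 7; (2|7)=+1, (3|7)=-1; (−1)^{0·2·3}·(+1)^2·(-1)^0 = +1.
v=29: a=29^1·(≡3), b=29^1·(≡10) mod 29; (3|29)=-1, (10|29)=-1; (−1)^{1·1·14}·(-1)^1·(-1)^1 = +1.
v=31: a=31^1·(≡15), b=31^1·(≡3) mod 31; (15|31)=-1, (3|31)=-1; (−1)^{1·1·15}·(-1)^1·(-1)^1 = -1.
v=5: a=5^2·(≡4), b=5^3·(≡4) mod 5; (4|5)=+1, (4|5)=+1; (−1)^{2·3·2}·(+1)^3·(+1)^2 = +1.
v=∞: 115971 > 0 and 579855 > 0  ⇒  (a,b)_∞ = +1.
v=11: a=11^0·(≡4), b=11^2·(≡9) mod 11; (4|11)=+1, (9|11)=+1; (−1)^{0·2·5}·(+1)^2·(+1)^0 = +1.
v=43: a=43^1·(≡11), b=43^1·(≡3) mod 43; (11|43)=+1, (3|43)=-1; (−1)^{1·1·21}·(+1)^1·(-1)^1 = +1.
v=2: v_2(a)=-2, v_2(b)=-4; units ≡ 3, 7 (mod 8); ε·ε+αω+βω = 1·1+-2·0+-4·1 ≡ 1  ⇒  (a,b)_2 = -1.
v=3: a=3^1·(≡2), b=3^-3·(≡1) mod 3; (2|3)=-1, (1|3)=+1; (−1)^{1·-3·1}·(-1)^-3·(+1)^1 = +1.
(115971, 579855 / ℚ) ramifies at {2, 31}: a division algebra.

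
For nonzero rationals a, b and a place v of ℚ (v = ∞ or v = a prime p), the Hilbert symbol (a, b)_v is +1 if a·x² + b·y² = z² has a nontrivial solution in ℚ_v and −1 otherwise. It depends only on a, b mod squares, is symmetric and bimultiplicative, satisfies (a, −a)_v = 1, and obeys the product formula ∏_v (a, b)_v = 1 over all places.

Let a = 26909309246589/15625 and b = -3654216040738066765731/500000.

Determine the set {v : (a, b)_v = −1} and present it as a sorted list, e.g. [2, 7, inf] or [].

[2, 11, 17, 19]

Mod squares: a ≡ 14421, b ≡ -102. Check v ∈ {∞, 2, 3, 5, 7, 11, 17, 19, 23}.
v=∞: 14421 > 0 and -102 < 0  ⇒  (a,b)_∞ = +1.
v=7: a=7^2·(≡2), b=7^4·(≡5) mod 7; (2|7)=+1, (5|7)=-1; (−1)^{2·4·3}·(+1)^4·(-1)^2 = +1.
v=17: a=17^2·(≡7), b=17^1·(≡14) mod 17; (7|17)=-1, (14|17)=-1; (−1)^{2·1·8}·(-1)^1·(-1)^2 = -1.
v=3: a=3^3·(≡1), b=3^7·(≡2) mod 3; (1|3)=+1, (2|3)=-1; (−1)^{3·7·1}·(+1)^7·(-1)^3 = +1.
v=5: a=5^-6·(≡4), b=5^-6·(≡2) mod 5; (4|5)=+1, (2|5)=-1; (−1)^{-6·-6·2}·(+1)^-6·(-1)^-6 = +1.
v=23: a=23^1·(≡1), b=23^2·(≡8) mod 23; (1|23)=+1, (8|23)=+1; (−1)^{1·2·11}·(+1)^2·(+1)^1 = +1.
v=19: a=19^1·(≡2), b=19^2·(≡14) mod 19; (2|19)=-1, (14|19)=-1; (−1)^{1·2·9}·(-1)^2·(-1)^1 = -1.
v=11: a=11^5·(≡10), b=11^8·(≡10) mod 11; (10|11)=-1, (10|11)=-1; (−1)^{5·8·5}·(-1)^8·(-1)^5 = -1.
v=2: v_2(a)=0, v_2(b)=-5; units ≡ 5, 5 (mod 8); ε·ε+αω+βω = 0·0+0·1+-5·1 ≡ 1  ⇒  (a,b)_2 = -1.
(14421, -102 / ℚ) ramifies at {2, 11, 17, 19}: a division algebra.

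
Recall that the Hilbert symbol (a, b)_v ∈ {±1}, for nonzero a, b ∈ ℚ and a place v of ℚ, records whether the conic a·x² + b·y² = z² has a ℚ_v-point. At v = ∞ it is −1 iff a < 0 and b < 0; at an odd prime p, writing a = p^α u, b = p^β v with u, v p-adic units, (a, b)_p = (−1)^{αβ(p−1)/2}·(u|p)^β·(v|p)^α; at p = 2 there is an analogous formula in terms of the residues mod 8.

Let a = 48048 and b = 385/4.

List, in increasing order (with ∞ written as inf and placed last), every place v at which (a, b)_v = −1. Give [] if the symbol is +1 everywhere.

(a, b) ≡ (3003, 385) mod (ℚ^×)²; places V = {2, 3, 5, 7, 11, 13, ∞}.
(a,b)_2: α=4, β=-2; u≡3, v≡1 (mod 8); ε(u)ε(v)=1·0, αω(v)=4·0, βω(u)=-2·1; sum ≡ 0  ⇒  +1.
(a,b)_5: α=0, u≡3; β=1, v≡3 (mod 5); (3|5)=-1, (3|5)=-1; sign (−1)^0·-1^1·-1^0 = -1.
(a,b)_3: α=1, u≡2; β=0, v≡1 (mod 3); (2|3)=-1, (1|3)=+1; sign (−1)^0·-1^0·+1^1 = +1.
(a,b)_7: α=1, u≡4; β=1, v≡5 (mod 7); (4|7)=+1, (5|7)=-1; sign (−1)^1·+1^1·-1^1 = +1.
(a,b)_11: α=1, u≡1; β=1, v≡6 (mod 11); (1|11)=+1, (6|11)=-1; sign (−1)^1·+1^1·-1^1 = +1.
(a,b)_13: α=1, u≡4; β=0, v≡2 (mod 13); (4|13)=+1, (2|13)=-1; sign (−1)^0·+1^0·-1^1 = -1.
(a,b)_∞: sgn(3003)=+, sgn(385)=+, so +1.
|Ram(3003, 385)| = 2, even; anisotropic at {5, 13}.

[5, 13]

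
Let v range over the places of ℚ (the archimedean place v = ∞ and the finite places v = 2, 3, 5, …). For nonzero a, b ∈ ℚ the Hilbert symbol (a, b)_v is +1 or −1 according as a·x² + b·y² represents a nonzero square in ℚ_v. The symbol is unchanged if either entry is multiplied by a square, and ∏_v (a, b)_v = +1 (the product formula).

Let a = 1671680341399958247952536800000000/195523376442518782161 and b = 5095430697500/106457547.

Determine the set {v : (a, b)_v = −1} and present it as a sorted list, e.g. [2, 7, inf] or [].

(a, b) ≡ (4862, 299013) mod (ℚ^×)²; places V = {2, 3, 5, 7, 11, 13, 17, 19, 23, 37, 41, 53, ∞}.
(a,b)_∞: sgn(4862)=+, sgn(299013)=+, so +1.
(a,b)_13: α=5, u≡3; β=3, v≡4 (mod 13); (3|13)=+1, (4|13)=+1; sign (−1)^0·+1^3·+1^5 = +1.
(a,b)_19: α=-2, u≡11; β=0, v≡8 (mod 19); (11|19)=+1, (8|19)=-1; sign (−1)^0·+1^0·-1^-2 = +1.
(a,b)_53: α=-2, u≡41; β=0, v≡10 (mod 53); (41|53)=-1, (10|53)=+1; sign (−1)^0·-1^0·+1^-2 = +1.
(a,b)_37: α=-4, u≡8; β=-2, v≡28 (mod 37); (8|37)=-1, (28|37)=+1; sign (−1)^0·-1^-2·+1^-4 = +1.
(a,b)_5: α=8, u≡3; β=4, v≡3 (mod 5); (3|5)=-1, (3|5)=-1; sign (−1)^0·-1^4·-1^8 = +1.
(a,b)_2: α=11, β=2; u≡7, v≡5 (mod 8); ε(u)ε(v)=1·0, αω(v)=11·1, βω(u)=2·0; sum ≡ 1  ⇒  -1.
(a,b)_7: α=-4, u≡1; β=-2, v≡4 (mod 7); (1|7)=+1, (4|7)=+1; sign (−1)^0·+1^-2·+1^-4 = +1.
(a,b)_23: α=-2, u≡13; β=-2, v≡1 (mod 23); (13|23)=+1, (1|23)=+1; sign (−1)^0·+1^-2·+1^-2 = +1.
(a,b)_3: α=-4, u≡2; β=-1, v≡2 (mod 3); (2|3)=-1, (2|3)=-1; sign (−1)^0·-1^-1·-1^-4 = -1.
(a,b)_41: α=2, u≡6; β=1, v≡39 (mod 41); (6|41)=-1, (39|41)=+1; sign (−1)^0·-1^1·+1^2 = -1.
(a,b)_17: α=5, u≡3; β=1, v≡5 (mod 17); (3|17)=-1, (5|17)=-1; sign (−1)^0·-1^1·-1^5 = +1.
(a,b)_11: α=9, u≡8; β=3, v≡7 (mod 11); (8|11)=-1, (7|11)=-1; sign (−1)^1·-1^3·-1^9 = -1.
(4862, 299013 / ℚ) ramifies at {2, 3, 11, 41}: a division algebra.

[2, 3, 11, 41]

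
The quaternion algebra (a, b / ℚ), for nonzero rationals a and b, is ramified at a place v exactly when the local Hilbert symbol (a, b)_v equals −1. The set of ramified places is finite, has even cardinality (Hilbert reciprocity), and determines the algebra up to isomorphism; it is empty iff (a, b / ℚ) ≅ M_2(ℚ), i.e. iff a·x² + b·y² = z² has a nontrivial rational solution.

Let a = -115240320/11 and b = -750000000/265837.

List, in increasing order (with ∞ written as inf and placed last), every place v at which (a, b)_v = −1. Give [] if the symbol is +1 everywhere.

[2, 5, 11, inf]

(a, b) ≡ (-27170, -390) mod (ℚ^×)²; places V = {2, 3, 5, 11, 13, 19, ∞}.
(a,b)_19: α=1, u≡3; β=0, v≡9 (mod 19); (3|19)=-1, (9|19)=+1; sign (−1)^0·-1^0·+1^1 = +1.
(a,b)_5: α=1, u≡1; β=9, v≡3 (mod 5); (1|5)=+1, (3|5)=-1; sign (−1)^0·+1^9·-1^1 = -1.
(a,b)_3: α=6, u≡1; β=1, v≡2 (mod 3); (1|3)=+1, (2|3)=-1; sign (−1)^0·+1^1·-1^6 = +1.
(a,b)_13: α=1, u≡9; β=-3, v≡1 (mod 13); (9|13)=+1, (1|13)=+1; sign (−1)^0·+1^-3·+1^1 = +1.
(a,b)_2: α=7, β=7; u≡7, v≡5 (mod 8); ε(u)ε(v)=1·0, αω(v)=7·1, βω(u)=7·0; sum ≡ 1  ⇒  -1.
(a,b)_11: α=-1, u≡3; β=-2, v≡8 (mod 11); (3|11)=+1, (8|11)=-1; sign (−1)^0·+1^-2·-1^-1 = -1.
(a,b)_∞: sgn(-27170)=−, sgn(-390)=−, so -1.
(-27170, -390 / ℚ) ramifies at {2, 5, 11, ∞}: a division algebra.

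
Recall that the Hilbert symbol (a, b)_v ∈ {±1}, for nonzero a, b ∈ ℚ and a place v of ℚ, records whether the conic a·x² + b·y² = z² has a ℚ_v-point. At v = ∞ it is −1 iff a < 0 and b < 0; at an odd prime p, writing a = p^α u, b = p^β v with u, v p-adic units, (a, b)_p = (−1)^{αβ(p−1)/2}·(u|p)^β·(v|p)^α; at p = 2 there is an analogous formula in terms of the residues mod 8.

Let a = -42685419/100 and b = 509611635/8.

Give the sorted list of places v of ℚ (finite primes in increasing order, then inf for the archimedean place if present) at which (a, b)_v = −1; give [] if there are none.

(a, b) ≡ (-871131, 113247030) mod (ℚ^×)²; places V = {2, 3, 5, 7, 13, 17, 19, 29, 31, ∞}.
(a,b)_31: α=1, u≡19; β=1, v≡8 (mod 31); (19|31)=+1, (8|31)=+1; sign (−1)^1·+1^1·+1^1 = -1.
(a,b)_3: α=1, u≡2; β=3, v≡1 (mod 3); (2|3)=-1, (1|3)=+1; sign (−1)^1·-1^3·+1^1 = +1.
(a,b)_7: α=2, u≡6; β=0, v≡1 (mod 7); (6|7)=-1, (1|7)=+1; sign (−1)^0·-1^0·+1^2 = +1.
(a,b)_29: α=1, u≡1; β=1, v≡15 (mod 29); (1|29)=+1, (15|29)=-1; sign (−1)^0·+1^1·-1^1 = -1.
(a,b)_13: α=0, u≡9; β=1, v≡4 (mod 13); (9|13)=+1, (4|13)=+1; sign (−1)^0·+1^1·+1^0 = +1.
(a,b)_∞: sgn(-871131)=−, sgn(113247030)=+, so +1.
(a,b)_19: α=1, u≡7; β=1, v≡18 (mod 19); (7|19)=+1, (18|19)=-1; sign (−1)^1·+1^1·-1^1 = +1.
(a,b)_17: α=1, u≡12; β=1, v≡15 (mod 17); (12|17)=-1, (15|17)=+1; sign (−1)^0·-1^1·+1^1 = -1.
(a,b)_5: α=-2, u≡4; β=1, v≡4 (mod 5); (4|5)=+1, (4|5)=+1; sign (−1)^0·+1^1·+1^-2 = +1.
(a,b)_2: α=-2, β=-3; u≡5, v≡3 (mod 8); ε(u)ε(v)=0·1, αω(v)=-2·1, βω(u)=-3·1; sum ≡ 1  ⇒  -1.
(-871131, 113247030 / ℚ) ramifies at {2, 17, 29, 31}: a division algebra.

[2, 17, 29, 31]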